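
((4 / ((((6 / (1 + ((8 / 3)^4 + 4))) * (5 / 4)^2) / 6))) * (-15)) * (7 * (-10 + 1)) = 2016448 / 15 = 134429.87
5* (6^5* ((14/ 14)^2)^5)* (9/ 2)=174960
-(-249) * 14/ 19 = 3486/ 19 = 183.47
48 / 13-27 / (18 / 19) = -645 / 26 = -24.81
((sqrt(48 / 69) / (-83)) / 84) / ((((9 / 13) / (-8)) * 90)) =52 * sqrt(23) / 16236045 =0.00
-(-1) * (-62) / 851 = -62 / 851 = -0.07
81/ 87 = 27/ 29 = 0.93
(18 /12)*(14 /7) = 3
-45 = -45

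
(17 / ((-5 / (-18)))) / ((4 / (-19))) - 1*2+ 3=-2897 / 10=-289.70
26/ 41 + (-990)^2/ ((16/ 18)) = 90414277/ 82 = 1102613.13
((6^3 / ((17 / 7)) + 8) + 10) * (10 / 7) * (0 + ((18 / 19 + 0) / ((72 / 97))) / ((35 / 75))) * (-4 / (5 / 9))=-47613420 / 15827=-3008.37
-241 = -241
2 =2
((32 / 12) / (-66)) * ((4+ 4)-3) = -20 / 99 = -0.20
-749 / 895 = -0.84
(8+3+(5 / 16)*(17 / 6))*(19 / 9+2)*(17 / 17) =42217 / 864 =48.86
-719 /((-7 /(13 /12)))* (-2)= -9347 /42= -222.55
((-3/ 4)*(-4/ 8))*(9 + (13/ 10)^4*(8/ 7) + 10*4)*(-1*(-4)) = 1371933/ 17500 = 78.40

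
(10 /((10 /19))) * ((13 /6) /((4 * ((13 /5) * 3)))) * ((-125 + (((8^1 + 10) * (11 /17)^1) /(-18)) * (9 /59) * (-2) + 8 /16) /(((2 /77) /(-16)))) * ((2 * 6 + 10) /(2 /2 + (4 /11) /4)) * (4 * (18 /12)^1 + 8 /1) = 514976724185 /18054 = 28524245.27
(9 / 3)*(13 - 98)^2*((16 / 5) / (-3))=-23120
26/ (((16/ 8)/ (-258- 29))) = -3731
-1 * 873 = -873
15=15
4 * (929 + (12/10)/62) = 575992/155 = 3716.08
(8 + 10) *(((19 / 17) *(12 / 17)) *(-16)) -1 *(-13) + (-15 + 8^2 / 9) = -577682 / 2601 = -222.10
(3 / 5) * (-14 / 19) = -42 / 95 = -0.44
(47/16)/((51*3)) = 47/2448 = 0.02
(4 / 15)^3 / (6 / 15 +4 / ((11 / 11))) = 32 / 7425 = 0.00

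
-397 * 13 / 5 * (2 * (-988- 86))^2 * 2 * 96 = -4571972840448 / 5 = -914394568089.60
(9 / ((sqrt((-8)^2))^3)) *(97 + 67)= 369 / 128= 2.88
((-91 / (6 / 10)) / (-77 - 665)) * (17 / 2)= 1105 / 636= 1.74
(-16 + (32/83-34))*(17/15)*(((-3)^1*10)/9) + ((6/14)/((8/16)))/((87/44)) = 28488172/151641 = 187.87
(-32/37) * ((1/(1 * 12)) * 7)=-56/111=-0.50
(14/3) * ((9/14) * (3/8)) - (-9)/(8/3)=9/2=4.50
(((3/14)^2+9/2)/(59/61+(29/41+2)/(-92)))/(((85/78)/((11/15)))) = 14658355998/4493556025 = 3.26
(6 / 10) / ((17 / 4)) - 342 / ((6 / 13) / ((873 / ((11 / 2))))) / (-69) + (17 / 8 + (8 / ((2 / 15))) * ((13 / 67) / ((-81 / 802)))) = 495335510897 / 311220360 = 1591.59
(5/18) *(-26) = -65/9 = -7.22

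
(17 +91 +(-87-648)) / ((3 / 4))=-836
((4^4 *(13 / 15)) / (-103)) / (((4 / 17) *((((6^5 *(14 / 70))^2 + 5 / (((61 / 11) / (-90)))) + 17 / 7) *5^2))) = -464576 / 3068395769055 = -0.00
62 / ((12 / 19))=589 / 6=98.17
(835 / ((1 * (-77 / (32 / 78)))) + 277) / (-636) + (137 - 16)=230280397 / 1909908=120.57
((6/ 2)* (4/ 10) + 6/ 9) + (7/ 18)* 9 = 161/ 30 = 5.37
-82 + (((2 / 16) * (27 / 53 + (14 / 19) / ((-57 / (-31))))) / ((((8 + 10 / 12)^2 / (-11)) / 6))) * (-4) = -4386368726 / 53744597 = -81.62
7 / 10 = 0.70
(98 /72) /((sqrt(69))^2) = 0.02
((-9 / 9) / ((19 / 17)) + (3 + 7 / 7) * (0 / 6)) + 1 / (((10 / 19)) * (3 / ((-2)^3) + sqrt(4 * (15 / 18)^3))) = -202381 / 356915 + 912 * sqrt(30) / 3757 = 0.76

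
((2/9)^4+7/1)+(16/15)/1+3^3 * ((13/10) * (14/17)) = 20620396/557685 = 36.97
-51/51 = -1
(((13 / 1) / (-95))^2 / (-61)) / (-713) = 169 / 392524325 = 0.00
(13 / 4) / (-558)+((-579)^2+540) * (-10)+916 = -7492587421 / 2232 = -3356894.01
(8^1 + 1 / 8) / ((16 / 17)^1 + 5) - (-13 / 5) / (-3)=6071 / 12120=0.50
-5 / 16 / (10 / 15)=-15 / 32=-0.47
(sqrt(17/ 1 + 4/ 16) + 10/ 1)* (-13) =-130 - 13* sqrt(69)/ 2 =-183.99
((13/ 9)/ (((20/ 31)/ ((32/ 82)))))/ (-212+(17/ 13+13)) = -10478/ 2370825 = -0.00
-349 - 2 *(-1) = -347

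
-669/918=-223/306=-0.73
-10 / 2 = -5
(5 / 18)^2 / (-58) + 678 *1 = 12740951 / 18792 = 678.00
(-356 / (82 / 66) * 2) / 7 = -81.87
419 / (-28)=-419 / 28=-14.96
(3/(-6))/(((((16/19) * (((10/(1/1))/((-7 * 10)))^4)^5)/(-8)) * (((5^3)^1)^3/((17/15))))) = 25772902014128676323/117187500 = 219928763853.90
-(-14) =14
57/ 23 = 2.48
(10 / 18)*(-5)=-25 / 9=-2.78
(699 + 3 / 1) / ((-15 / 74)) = -17316 / 5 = -3463.20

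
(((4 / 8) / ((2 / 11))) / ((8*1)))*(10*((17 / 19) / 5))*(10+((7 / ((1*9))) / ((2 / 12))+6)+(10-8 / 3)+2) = 2805 / 152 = 18.45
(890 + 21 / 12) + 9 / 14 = 24987 / 28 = 892.39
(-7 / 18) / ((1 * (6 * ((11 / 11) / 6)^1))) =-7 / 18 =-0.39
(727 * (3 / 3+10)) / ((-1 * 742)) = -10.78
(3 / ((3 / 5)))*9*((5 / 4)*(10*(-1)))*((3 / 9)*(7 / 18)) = -875 / 12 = -72.92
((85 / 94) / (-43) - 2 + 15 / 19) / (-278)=94581 / 21349844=0.00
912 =912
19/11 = 1.73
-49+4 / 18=-439 / 9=-48.78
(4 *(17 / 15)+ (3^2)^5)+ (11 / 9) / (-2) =5314763 / 90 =59052.92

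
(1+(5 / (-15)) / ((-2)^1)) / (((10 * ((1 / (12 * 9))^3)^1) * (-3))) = -244944 / 5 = -48988.80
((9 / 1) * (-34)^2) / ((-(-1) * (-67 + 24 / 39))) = -135252 / 863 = -156.72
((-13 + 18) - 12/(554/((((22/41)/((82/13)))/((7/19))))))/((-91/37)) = -602396741/296610769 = -2.03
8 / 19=0.42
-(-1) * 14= 14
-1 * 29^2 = -841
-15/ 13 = -1.15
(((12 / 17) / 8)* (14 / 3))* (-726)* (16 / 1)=-81312 / 17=-4783.06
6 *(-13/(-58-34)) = 39/46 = 0.85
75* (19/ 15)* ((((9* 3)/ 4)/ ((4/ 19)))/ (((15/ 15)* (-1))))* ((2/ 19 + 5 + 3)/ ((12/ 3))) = -197505/ 32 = -6172.03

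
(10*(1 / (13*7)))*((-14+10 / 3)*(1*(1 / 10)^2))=-16 / 1365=-0.01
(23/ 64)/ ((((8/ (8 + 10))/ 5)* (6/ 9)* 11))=3105/ 5632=0.55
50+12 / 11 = 562 / 11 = 51.09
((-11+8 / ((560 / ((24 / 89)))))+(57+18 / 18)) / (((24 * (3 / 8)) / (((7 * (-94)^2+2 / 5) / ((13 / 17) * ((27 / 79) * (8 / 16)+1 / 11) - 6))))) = -1337878756348684 / 24020528175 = -55697.31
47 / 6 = 7.83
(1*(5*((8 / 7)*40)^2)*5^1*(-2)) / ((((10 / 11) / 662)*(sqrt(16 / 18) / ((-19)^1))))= 53129472000*sqrt(2) / 49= 1533396323.76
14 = 14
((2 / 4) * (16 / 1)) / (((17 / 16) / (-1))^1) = -128 / 17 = -7.53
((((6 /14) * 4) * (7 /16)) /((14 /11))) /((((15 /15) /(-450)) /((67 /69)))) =-165825 /644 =-257.49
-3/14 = -0.21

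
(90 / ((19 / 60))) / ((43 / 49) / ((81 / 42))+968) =510300 / 1738861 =0.29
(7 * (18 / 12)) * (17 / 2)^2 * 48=36414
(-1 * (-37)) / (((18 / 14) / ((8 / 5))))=2072 / 45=46.04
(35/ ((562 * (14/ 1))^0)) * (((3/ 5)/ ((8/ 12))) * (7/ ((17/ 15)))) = 6615/ 34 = 194.56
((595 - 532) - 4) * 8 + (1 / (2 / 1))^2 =1889 / 4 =472.25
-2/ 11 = -0.18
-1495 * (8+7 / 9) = -118105 / 9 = -13122.78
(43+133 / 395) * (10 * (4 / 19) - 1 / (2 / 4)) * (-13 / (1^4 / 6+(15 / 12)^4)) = -341812224 / 15032515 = -22.74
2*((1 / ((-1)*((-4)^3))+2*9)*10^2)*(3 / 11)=86475 / 88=982.67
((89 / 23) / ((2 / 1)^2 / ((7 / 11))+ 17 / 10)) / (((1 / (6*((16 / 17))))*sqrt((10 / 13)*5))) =59808*sqrt(26) / 218569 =1.40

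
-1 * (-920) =920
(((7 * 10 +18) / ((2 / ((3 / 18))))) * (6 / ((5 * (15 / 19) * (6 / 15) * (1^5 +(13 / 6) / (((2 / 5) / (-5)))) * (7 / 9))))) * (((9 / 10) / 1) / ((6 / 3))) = -33858 / 54775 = -0.62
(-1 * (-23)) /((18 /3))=23 /6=3.83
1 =1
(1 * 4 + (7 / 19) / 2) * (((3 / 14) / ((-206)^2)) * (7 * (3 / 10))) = 1431 / 32251360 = 0.00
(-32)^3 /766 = -16384 /383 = -42.78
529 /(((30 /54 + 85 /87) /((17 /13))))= 2347173 /5200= 451.38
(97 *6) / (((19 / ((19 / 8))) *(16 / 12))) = 873 / 16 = 54.56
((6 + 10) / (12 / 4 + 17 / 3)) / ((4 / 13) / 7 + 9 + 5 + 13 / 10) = 1680 / 13963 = 0.12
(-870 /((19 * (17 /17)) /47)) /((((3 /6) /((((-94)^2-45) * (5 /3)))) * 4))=-299553325 /19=-15765964.47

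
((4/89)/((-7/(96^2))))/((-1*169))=36864/105287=0.35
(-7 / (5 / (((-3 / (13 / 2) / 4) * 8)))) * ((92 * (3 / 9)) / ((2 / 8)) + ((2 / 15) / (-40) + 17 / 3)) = 269493 / 1625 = 165.84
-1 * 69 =-69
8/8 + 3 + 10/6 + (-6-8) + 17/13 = -274/39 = -7.03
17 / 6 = 2.83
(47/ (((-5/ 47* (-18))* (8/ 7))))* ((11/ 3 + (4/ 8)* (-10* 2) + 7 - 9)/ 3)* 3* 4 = -77315/ 108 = -715.88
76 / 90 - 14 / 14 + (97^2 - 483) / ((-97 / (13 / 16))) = -74.92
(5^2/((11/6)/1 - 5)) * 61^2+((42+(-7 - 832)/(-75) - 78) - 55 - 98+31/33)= -463246249/15675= -29553.19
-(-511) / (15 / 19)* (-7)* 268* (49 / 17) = -892490116 / 255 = -3499961.24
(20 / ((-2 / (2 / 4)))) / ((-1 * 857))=5 / 857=0.01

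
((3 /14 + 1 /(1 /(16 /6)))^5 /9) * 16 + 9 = 26599048963 /73513818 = 361.82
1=1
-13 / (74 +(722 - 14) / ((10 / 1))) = -65 / 724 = -0.09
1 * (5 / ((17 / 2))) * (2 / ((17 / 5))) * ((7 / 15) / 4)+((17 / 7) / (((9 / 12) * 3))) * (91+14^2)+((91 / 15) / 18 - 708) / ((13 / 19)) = -734883449 / 1014390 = -724.46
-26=-26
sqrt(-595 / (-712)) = sqrt(105910) / 356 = 0.91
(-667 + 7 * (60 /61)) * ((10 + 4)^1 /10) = -281869 /305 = -924.16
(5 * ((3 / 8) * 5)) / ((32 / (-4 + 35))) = 2325 / 256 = 9.08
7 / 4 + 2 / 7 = 57 / 28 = 2.04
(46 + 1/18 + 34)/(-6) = -1441/108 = -13.34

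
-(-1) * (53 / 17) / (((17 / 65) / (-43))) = -148135 / 289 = -512.58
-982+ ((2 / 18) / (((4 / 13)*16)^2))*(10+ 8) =-2010967 / 2048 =-981.92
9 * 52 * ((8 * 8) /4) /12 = 624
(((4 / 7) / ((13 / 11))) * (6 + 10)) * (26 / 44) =32 / 7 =4.57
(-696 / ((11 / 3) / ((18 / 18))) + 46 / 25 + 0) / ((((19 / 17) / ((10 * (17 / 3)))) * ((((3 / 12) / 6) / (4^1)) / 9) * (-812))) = 10141.17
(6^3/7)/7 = 216/49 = 4.41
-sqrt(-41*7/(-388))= -sqrt(27839)/194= -0.86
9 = 9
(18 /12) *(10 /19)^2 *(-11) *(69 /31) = -113850 /11191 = -10.17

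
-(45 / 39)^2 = -225 / 169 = -1.33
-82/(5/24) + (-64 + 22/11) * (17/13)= -30854/65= -474.68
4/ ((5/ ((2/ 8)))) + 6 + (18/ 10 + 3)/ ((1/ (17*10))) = 4111/ 5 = 822.20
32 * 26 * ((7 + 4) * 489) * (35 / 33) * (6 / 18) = 4746560 / 3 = 1582186.67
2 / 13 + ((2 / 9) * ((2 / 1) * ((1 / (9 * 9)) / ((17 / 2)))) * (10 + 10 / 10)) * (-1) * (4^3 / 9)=149858 / 1449981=0.10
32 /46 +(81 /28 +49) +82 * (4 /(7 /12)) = 395979 /644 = 614.87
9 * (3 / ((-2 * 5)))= -27 / 10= -2.70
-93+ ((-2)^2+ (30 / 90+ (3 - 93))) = -536 / 3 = -178.67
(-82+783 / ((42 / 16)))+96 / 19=221.34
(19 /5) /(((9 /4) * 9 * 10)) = 38 /2025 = 0.02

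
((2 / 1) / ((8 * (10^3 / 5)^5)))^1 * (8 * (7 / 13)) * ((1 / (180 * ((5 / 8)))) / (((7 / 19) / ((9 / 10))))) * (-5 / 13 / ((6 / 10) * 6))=-19 / 2433600000000000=-0.00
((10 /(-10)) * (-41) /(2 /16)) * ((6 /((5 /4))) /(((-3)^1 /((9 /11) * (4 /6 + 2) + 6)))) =-47232 /11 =-4293.82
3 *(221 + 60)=843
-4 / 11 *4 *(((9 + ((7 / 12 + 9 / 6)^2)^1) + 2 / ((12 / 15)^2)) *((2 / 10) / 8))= -2371 / 3960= -0.60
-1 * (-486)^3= 114791256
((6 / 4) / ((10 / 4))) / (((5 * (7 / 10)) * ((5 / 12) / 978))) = 70416 / 175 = 402.38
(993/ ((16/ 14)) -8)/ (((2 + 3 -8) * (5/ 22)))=-75757/ 60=-1262.62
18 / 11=1.64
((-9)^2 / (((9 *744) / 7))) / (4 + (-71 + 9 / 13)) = -273 / 213776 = -0.00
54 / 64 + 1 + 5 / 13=927 / 416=2.23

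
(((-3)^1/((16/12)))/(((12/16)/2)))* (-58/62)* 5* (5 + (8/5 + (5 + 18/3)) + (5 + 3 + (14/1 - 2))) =32712/31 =1055.23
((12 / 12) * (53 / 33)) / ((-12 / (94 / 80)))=-2491 / 15840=-0.16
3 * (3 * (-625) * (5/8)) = -28125/8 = -3515.62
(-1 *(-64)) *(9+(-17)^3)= -313856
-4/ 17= -0.24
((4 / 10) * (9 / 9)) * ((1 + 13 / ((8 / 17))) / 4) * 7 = 1603 / 80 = 20.04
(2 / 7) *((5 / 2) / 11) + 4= 313 / 77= 4.06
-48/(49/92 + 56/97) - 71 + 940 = 8179093/9905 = 825.75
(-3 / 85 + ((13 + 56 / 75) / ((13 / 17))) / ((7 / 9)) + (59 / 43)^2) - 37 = -860990412 / 71510075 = -12.04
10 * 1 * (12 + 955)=9670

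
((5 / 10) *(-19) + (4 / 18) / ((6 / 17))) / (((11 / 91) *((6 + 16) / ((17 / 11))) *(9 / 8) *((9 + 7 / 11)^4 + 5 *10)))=-0.00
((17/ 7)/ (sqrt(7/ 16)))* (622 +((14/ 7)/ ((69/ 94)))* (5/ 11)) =32166584* sqrt(7)/ 37191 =2288.32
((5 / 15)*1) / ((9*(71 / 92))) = 92 / 1917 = 0.05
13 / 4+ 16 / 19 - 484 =-36473 / 76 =-479.91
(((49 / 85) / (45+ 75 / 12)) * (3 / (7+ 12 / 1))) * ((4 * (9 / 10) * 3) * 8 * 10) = 508032 / 331075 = 1.53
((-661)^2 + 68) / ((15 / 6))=873978 / 5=174795.60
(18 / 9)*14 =28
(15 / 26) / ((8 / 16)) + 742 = 743.15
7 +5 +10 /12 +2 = 14.83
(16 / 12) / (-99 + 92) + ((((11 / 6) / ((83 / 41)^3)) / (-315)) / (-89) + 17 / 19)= 1286998301959 / 1827425534130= 0.70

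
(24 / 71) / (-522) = -4 / 6177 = -0.00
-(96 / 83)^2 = -9216 / 6889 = -1.34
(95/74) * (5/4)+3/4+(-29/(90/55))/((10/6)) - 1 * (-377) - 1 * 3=1623803/4440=365.72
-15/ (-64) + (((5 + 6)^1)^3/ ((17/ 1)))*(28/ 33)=217597/ 3264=66.67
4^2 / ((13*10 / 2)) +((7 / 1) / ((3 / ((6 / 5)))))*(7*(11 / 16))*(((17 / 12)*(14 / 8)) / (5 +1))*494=205975183 / 74880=2750.74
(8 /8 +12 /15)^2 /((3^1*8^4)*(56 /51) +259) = 1377 /5844475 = 0.00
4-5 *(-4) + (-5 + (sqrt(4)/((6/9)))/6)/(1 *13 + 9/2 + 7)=1167/49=23.82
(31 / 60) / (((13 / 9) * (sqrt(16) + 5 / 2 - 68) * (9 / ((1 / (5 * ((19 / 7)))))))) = -217 / 4557150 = -0.00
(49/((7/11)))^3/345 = 456533/345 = 1323.28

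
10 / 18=0.56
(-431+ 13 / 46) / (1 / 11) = -217943 / 46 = -4737.89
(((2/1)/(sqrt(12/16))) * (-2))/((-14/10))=40 * sqrt(3)/21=3.30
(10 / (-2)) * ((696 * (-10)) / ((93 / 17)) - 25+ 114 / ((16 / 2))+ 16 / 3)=2376475 / 372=6388.37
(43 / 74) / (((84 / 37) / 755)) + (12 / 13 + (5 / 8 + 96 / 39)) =197.25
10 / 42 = 5 / 21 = 0.24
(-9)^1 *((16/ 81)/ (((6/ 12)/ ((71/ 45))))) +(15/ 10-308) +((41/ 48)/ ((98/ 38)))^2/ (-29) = -2253190554053/ 7219134720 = -312.11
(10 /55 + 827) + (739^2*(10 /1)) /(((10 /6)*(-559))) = -30957645 /6149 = -5034.58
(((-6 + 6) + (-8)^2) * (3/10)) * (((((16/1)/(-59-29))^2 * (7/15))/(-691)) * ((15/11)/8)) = -0.00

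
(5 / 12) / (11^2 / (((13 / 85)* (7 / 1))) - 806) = -455 / 756732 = -0.00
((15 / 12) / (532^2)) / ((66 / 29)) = 145 / 74718336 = 0.00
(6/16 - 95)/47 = -757/376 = -2.01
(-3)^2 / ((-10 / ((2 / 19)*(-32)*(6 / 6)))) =288 / 95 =3.03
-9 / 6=-3 / 2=-1.50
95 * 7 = 665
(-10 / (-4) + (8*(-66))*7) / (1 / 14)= -51709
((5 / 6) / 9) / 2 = 5 / 108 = 0.05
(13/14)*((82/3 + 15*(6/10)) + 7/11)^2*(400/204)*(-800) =-773968000000/388773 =-1990796.69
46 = 46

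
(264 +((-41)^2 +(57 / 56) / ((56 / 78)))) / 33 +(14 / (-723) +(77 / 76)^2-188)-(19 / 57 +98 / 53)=-2823935409961 / 21690393312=-130.19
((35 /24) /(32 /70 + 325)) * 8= 1225 /34173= 0.04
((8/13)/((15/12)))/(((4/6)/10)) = 96/13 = 7.38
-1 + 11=10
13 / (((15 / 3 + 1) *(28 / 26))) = 169 / 84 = 2.01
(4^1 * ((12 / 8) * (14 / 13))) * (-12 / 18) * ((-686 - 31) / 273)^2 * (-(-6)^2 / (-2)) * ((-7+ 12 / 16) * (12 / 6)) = 102817800 / 15379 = 6685.60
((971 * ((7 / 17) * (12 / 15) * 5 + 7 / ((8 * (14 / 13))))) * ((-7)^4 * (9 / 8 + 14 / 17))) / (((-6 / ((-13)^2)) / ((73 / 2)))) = -11486927709.88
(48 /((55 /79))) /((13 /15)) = 11376 /143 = 79.55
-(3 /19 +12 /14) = -135 /133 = -1.02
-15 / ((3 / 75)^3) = -234375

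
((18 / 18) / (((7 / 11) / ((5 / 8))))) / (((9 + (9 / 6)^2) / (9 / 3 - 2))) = 11 / 126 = 0.09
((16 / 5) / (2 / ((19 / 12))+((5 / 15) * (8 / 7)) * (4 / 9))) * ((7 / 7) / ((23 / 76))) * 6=44.29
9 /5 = 1.80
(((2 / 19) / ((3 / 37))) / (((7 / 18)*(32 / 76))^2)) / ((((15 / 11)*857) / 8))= 69597 / 209965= 0.33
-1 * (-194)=194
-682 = -682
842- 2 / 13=10944 / 13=841.85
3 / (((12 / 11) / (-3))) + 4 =-17 / 4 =-4.25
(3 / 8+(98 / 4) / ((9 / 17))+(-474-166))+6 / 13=-554941 / 936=-592.89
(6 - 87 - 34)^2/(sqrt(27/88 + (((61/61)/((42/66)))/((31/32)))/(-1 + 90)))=26450 * sqrt(234718498322)/552427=23196.61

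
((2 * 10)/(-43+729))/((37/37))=10/343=0.03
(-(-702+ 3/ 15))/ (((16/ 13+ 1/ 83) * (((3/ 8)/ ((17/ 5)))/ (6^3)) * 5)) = 4119397568/ 18625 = 221175.71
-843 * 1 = -843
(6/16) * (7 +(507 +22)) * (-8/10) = -804/5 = -160.80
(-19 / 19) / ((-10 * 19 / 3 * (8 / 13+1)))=13 / 1330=0.01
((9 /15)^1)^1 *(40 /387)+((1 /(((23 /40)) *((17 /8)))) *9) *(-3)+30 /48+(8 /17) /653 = -5641247545 /263493336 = -21.41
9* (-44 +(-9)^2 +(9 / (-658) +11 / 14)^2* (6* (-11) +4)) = 44325 / 108241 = 0.41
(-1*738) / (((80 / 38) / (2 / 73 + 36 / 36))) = -360.15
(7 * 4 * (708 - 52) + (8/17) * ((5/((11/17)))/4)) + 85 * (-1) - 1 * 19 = 200914/11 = 18264.91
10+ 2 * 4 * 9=82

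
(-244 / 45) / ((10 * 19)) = -122 / 4275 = -0.03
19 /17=1.12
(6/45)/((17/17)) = 0.13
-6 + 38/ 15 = -3.47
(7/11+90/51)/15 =449/2805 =0.16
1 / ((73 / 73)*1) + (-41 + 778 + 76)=814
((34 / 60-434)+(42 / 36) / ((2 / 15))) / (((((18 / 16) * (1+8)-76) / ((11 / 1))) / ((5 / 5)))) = 560582 / 7905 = 70.91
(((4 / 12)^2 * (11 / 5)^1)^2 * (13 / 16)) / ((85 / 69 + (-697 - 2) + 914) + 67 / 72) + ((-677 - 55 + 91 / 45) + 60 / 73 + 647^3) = 270839293.84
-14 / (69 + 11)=-7 / 40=-0.18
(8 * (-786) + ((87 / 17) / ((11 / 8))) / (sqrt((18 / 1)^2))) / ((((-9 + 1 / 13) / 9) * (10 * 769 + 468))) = 34392657 / 44240834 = 0.78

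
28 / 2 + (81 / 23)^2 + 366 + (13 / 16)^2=53230137 / 135424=393.06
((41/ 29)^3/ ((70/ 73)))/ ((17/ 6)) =15093699/ 14511455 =1.04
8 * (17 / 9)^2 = 2312 / 81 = 28.54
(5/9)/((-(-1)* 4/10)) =25/18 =1.39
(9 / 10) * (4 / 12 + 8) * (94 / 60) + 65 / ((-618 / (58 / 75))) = 216337 / 18540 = 11.67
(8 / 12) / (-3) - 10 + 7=-29 / 9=-3.22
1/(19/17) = 17/19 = 0.89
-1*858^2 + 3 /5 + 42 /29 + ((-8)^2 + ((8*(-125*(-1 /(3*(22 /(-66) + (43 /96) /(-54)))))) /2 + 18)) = -189146931203 /256795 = -736567.81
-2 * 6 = -12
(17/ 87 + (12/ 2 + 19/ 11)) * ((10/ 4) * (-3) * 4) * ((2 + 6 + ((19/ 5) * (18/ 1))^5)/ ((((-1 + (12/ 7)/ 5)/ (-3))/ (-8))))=11919377925328952064/ 917125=12996459506969.01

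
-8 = -8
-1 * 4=-4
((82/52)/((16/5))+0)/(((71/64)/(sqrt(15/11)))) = 410 * sqrt(165)/10153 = 0.52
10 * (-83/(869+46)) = -166/183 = -0.91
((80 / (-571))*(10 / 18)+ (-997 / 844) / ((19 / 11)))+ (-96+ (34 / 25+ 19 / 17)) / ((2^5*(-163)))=-33970369494103 / 45671070016800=-0.74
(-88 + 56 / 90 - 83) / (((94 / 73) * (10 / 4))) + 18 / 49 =-27234509 / 518175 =-52.56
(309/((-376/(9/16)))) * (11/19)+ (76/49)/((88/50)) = 37805851/61609856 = 0.61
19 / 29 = 0.66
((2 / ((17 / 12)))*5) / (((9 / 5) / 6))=400 / 17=23.53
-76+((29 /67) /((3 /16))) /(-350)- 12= -3095632 /35175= -88.01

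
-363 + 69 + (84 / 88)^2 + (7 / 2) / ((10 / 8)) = -702499 / 2420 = -290.29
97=97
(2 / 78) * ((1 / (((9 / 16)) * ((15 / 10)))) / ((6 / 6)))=32 / 1053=0.03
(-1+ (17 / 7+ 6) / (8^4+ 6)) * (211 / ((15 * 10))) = -1209241 / 861420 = -1.40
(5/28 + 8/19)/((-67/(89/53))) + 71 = 134099981/1889132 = 70.98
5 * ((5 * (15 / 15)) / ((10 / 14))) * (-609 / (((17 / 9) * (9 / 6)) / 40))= -5115600 / 17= -300917.65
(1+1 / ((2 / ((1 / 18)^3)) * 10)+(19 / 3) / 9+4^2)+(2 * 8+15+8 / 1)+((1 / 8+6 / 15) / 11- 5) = 66399167 / 1283040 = 51.75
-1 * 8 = -8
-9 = -9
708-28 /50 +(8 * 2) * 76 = 48086 /25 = 1923.44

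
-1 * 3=-3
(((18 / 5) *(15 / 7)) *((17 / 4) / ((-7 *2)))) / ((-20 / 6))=1377 / 1960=0.70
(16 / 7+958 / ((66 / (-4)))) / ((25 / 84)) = -51536 / 275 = -187.40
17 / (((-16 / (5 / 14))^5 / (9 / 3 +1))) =-53125 / 140987334656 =-0.00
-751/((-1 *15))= 751/15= 50.07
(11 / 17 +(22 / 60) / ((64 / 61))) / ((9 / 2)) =32527 / 146880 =0.22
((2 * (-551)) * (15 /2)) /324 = -2755 /108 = -25.51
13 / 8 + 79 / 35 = 3.88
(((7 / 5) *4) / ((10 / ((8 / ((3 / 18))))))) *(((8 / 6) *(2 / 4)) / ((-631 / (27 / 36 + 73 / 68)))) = -13888 / 268175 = -0.05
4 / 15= 0.27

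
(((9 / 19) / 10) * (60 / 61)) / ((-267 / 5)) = -90 / 103151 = -0.00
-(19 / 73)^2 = -361 / 5329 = -0.07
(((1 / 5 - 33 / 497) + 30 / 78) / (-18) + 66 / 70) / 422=531521 / 245388780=0.00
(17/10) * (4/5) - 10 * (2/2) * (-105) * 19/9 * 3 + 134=169634/25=6785.36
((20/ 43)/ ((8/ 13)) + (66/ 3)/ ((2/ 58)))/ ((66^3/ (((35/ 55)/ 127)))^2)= 897239/ 4624168191787571328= 0.00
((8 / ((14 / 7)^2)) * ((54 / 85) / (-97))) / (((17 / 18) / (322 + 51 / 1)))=-725112 / 140165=-5.17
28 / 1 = 28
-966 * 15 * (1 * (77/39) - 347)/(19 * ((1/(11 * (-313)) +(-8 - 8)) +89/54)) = -1726218838080/94155659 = -18333.67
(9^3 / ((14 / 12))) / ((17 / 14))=8748 / 17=514.59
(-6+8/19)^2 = 11236/361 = 31.12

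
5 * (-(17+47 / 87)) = -7630 / 87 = -87.70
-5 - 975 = -980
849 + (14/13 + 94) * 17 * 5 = 8930.54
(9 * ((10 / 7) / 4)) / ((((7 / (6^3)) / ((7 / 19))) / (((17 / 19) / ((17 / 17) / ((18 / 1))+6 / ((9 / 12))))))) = 297432 / 73283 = 4.06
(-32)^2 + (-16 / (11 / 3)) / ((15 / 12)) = 56128 / 55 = 1020.51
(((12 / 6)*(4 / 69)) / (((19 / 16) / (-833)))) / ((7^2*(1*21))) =-2176 / 27531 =-0.08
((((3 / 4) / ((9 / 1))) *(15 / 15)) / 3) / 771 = 1 / 27756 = 0.00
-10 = -10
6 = 6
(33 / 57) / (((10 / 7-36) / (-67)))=469 / 418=1.12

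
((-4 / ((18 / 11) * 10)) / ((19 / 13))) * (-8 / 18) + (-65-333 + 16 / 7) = -21311146 / 53865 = -395.64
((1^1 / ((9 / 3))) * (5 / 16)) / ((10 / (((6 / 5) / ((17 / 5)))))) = 1 / 272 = 0.00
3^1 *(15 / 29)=45 / 29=1.55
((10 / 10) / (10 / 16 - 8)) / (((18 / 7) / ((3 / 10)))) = -14 / 885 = -0.02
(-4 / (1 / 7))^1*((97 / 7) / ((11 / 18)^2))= -125712 / 121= -1038.94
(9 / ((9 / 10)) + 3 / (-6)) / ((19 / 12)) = 6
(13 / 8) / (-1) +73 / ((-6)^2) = 29 / 72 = 0.40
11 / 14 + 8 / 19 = 1.21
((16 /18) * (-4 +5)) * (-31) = -248 /9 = -27.56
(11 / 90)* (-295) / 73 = -649 / 1314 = -0.49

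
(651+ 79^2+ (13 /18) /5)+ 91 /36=1241041 /180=6894.67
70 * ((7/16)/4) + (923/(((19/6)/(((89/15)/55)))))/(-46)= 26814171/3845600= 6.97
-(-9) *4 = 36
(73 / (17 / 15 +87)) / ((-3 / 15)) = -5475 / 1322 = -4.14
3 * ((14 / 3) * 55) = 770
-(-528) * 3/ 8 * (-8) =-1584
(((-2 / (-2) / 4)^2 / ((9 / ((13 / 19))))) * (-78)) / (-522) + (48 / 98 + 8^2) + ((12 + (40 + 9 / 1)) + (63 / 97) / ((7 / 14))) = 143445313321 / 1131366096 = 126.79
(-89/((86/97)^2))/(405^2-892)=-837401/1206531668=-0.00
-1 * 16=-16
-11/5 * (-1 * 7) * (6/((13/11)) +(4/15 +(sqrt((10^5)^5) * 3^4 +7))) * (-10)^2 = 741356/39 +124740000000000000 * sqrt(10) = 394462515329422647.00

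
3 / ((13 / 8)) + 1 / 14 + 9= 1987 / 182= 10.92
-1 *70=-70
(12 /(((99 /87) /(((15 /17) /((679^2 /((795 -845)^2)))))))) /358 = 2175000 /15432425393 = 0.00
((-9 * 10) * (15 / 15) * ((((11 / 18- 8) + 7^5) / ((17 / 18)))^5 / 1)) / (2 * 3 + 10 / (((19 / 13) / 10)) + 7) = -47513102090884808979794250330 / 24137569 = -1968429467395196632262.11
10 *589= 5890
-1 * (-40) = 40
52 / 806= 2 / 31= 0.06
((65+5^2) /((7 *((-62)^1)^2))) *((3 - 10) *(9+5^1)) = -0.33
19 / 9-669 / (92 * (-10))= 23501 / 8280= 2.84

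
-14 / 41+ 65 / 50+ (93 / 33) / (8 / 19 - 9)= 463159 / 735130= 0.63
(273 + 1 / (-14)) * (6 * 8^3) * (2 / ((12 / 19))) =18585344 / 7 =2655049.14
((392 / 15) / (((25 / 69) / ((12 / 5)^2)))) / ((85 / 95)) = 464.33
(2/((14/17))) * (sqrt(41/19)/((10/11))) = 187 * sqrt(779)/1330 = 3.92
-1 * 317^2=-100489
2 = 2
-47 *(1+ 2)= -141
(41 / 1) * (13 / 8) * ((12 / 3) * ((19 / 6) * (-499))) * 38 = -96014087 / 6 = -16002347.83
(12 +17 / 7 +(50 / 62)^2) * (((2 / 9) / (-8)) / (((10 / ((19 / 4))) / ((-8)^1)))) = 160607 / 100905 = 1.59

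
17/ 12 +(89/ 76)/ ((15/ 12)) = 2683/ 1140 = 2.35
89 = 89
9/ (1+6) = 9/ 7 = 1.29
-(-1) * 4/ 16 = 1/ 4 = 0.25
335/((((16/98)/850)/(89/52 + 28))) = 10778499375/208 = 51819708.53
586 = 586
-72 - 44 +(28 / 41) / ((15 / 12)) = -23668 / 205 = -115.45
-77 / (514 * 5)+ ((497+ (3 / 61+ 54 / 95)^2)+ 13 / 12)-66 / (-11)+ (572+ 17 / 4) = 1080.68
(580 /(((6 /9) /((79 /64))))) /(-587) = -34365 /18784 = -1.83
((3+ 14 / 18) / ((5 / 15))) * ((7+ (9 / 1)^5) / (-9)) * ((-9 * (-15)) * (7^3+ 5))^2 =-164136514060800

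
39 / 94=0.41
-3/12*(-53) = 53/4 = 13.25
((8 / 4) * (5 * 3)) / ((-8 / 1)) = -15 / 4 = -3.75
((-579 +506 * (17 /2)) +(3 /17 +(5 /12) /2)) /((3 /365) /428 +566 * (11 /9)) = 177942351945 /33069275398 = 5.38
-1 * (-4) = 4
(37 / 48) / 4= 37 / 192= 0.19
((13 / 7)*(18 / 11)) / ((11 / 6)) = 1404 / 847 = 1.66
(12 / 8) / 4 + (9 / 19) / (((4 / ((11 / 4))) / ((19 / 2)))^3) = 4336707 / 32768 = 132.35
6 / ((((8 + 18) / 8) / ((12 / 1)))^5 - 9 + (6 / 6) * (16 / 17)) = -25990004736 / 34901831635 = -0.74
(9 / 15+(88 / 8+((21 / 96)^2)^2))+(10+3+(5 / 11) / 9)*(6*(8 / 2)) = 324.81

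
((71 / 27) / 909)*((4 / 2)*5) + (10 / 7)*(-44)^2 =475157450 / 171801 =2765.74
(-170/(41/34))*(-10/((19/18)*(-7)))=-1040400/5453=-190.79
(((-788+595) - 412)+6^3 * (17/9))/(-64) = 197/64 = 3.08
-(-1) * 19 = 19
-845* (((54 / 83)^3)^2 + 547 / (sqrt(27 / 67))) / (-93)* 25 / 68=43649375094000 / 172297576765463 + 11555375* sqrt(201) / 56916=2878.63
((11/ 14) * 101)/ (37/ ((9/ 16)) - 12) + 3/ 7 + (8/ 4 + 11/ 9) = 28421/ 5544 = 5.13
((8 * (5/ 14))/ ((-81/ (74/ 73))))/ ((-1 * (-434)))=-740/ 8981847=-0.00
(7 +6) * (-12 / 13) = -12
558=558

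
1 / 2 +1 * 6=13 / 2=6.50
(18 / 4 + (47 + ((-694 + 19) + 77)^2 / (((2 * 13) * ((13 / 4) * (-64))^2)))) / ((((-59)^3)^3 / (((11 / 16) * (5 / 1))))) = -4742375 / 230643600675869095936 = -0.00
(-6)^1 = -6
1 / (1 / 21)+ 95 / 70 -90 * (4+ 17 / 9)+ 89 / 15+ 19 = -101369 / 210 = -482.71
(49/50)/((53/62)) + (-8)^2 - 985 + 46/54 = -919.00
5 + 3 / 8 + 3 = 67 / 8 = 8.38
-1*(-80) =80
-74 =-74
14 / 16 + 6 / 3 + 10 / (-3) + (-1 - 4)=-131 / 24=-5.46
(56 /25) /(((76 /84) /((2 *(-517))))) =-1215984 /475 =-2559.97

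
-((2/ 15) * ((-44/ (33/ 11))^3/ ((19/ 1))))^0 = -1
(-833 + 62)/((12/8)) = -514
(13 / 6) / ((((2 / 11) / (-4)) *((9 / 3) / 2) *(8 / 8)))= -286 / 9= -31.78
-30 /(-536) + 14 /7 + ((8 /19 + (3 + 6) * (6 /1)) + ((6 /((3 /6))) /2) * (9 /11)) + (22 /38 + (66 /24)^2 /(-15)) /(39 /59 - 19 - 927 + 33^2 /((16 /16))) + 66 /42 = 660722466059 /10494644160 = 62.96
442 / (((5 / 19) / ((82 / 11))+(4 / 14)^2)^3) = 196658566636810096 / 711404493983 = 276437.06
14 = 14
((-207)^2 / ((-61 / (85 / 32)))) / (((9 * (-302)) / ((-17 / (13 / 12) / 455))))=-4127787 / 174345808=-0.02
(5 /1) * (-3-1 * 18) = -105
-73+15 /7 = -496 /7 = -70.86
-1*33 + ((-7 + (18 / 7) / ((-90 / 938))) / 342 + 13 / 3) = -49189 / 1710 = -28.77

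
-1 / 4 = -0.25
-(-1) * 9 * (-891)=-8019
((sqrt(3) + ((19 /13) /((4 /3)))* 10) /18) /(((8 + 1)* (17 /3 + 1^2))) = sqrt(3) /1080 + 19 /1872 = 0.01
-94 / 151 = -0.62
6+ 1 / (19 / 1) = 115 / 19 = 6.05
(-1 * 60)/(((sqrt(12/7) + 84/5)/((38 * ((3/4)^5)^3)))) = -1001912431275/549084725248 + 34078654125 * sqrt(21)/1098169450496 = -1.68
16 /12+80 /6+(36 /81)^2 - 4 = 880 /81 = 10.86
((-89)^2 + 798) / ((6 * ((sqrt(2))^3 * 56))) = 8719 * sqrt(2) / 1344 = 9.17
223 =223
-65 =-65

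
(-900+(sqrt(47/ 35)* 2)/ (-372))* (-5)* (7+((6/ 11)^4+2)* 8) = 106687.41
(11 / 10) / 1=11 / 10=1.10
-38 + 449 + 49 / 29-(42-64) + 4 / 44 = 434.78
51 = 51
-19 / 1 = -19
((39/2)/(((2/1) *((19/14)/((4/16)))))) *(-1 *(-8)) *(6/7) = 234/19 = 12.32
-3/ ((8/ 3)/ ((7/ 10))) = -63/ 80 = -0.79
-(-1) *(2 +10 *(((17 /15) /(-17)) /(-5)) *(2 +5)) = 44 /15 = 2.93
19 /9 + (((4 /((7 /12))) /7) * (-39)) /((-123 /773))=4379339 /18081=242.21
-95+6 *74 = 349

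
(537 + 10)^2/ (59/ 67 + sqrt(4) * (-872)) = -20047003/ 116789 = -171.65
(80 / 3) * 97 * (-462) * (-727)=868794080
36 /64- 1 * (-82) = 1321 /16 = 82.56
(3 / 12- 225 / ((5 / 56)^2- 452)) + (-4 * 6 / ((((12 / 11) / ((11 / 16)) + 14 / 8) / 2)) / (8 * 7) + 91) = 5864289159923 / 64096953340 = 91.49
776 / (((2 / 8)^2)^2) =198656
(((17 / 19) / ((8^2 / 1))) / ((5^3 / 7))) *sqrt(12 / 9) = 119 *sqrt(3) / 228000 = 0.00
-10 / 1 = -10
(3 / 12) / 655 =1 / 2620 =0.00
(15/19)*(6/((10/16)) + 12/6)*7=1218/19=64.11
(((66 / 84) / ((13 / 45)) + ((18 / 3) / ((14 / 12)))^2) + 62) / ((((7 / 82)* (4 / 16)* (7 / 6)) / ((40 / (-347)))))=-4571624640 / 10830911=-422.09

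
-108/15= -36/5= -7.20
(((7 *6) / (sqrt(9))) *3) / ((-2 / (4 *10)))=-840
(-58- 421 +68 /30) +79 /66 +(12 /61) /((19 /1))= -60624811 /127490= -475.53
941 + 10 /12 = 941.83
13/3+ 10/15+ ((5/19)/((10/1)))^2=5.00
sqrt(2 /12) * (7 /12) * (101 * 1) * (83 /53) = 58681 * sqrt(6) /3816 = 37.67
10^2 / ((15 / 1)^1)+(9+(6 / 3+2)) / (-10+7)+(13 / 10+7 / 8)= 541 / 120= 4.51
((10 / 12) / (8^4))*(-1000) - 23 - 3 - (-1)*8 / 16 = -78961 / 3072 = -25.70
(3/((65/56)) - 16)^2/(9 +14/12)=4562304/257725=17.70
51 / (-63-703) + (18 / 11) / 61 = -20433 / 513986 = -0.04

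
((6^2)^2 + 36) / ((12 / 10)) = 1110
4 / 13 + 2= 30 / 13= 2.31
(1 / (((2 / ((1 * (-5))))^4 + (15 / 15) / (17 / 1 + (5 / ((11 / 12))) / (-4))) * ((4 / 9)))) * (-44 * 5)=-17737500 / 3209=-5527.42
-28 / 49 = -4 / 7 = -0.57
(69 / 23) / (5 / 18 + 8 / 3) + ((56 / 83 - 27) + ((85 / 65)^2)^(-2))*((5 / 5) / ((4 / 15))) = -70850139501 / 734817758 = -96.42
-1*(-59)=59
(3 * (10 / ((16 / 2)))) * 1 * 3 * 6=67.50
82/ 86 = 41/ 43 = 0.95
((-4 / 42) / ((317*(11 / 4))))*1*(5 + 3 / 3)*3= -48 / 24409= -0.00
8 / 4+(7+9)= 18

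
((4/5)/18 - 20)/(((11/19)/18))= -34124/55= -620.44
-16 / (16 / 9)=-9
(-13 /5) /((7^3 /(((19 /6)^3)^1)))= -89167 /370440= -0.24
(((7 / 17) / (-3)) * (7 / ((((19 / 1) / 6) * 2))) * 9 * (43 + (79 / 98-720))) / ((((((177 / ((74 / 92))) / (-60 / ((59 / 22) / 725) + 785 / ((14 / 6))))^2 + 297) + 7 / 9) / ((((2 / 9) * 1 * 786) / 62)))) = 170476986609202686592275 / 19517881659597594752012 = 8.73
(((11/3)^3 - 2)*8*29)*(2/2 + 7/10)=2518244/135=18653.66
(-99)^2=9801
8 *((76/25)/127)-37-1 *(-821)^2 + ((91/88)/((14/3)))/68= -25613878074831/37998400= -674077.81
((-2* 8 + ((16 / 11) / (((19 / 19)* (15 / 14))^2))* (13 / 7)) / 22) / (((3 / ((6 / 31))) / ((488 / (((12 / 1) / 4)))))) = -16482688 / 2531925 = -6.51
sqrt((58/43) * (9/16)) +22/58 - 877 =-25422/29 +3 * sqrt(2494)/172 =-875.75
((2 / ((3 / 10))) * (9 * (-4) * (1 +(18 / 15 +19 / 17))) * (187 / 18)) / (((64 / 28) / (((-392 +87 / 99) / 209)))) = 4246403 / 627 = 6772.57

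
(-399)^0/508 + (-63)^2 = 2016253/508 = 3969.00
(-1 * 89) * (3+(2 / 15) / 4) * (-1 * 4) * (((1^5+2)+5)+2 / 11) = 97188 / 11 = 8835.27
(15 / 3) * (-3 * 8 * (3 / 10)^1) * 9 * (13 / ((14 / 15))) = -31590 / 7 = -4512.86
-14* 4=-56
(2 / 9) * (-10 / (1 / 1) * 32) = -640 / 9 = -71.11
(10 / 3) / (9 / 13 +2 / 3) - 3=-29 / 53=-0.55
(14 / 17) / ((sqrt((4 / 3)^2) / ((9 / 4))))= 189 / 136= 1.39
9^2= 81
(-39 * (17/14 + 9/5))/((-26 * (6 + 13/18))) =5697/8470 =0.67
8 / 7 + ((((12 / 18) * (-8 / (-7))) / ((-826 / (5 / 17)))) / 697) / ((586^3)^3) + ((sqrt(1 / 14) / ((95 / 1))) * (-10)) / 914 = 119627644105920448985188149106171 / 104674188592680392862039630467904- sqrt(14) / 121562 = 1.14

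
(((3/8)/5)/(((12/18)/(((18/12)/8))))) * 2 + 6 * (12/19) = 46593/12160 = 3.83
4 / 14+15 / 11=127 / 77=1.65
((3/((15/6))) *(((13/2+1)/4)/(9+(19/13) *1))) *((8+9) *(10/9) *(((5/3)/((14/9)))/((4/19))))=18525/896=20.68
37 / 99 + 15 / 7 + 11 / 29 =58199 / 20097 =2.90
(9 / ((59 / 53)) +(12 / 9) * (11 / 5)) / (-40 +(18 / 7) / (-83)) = -5665331 / 20583330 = -0.28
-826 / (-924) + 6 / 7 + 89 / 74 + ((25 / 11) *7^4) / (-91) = -6334577 / 111111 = -57.01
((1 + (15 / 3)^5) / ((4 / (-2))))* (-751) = 1173813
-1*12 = -12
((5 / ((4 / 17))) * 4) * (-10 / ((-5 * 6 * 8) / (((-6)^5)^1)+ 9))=-137700 / 1463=-94.12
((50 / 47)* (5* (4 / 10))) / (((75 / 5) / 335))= 6700 / 141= 47.52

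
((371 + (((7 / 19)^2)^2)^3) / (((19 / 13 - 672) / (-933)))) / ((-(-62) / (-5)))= -41.63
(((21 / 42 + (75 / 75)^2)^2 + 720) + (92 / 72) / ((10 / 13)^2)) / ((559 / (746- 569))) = 76932283 / 335400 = 229.37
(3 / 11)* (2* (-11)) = -6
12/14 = 0.86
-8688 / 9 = -965.33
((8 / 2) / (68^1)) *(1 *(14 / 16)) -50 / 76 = -1567 / 2584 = -0.61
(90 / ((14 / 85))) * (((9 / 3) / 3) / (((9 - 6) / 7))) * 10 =12750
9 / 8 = 1.12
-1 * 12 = -12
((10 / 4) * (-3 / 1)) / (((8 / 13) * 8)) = -195 / 128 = -1.52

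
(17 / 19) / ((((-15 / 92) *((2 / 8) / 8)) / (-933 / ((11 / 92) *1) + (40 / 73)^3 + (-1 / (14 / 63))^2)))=1666813890434912 / 1219568295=1366724.52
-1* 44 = -44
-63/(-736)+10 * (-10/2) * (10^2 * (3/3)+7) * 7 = -27563137/736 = -37449.91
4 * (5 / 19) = 20 / 19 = 1.05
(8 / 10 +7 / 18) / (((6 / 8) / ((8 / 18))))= 856 / 1215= 0.70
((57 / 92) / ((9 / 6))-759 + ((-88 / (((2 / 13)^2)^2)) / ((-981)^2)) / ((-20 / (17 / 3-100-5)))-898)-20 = -2227681686107 / 1328058180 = -1677.40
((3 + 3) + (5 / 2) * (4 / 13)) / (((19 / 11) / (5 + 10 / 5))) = 6776 / 247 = 27.43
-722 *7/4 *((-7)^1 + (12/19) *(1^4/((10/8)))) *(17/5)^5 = 116514885277/31250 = 3728476.33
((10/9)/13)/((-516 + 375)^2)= 0.00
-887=-887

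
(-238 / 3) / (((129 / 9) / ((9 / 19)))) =-2142 / 817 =-2.62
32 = 32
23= 23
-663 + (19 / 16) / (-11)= -116707 / 176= -663.11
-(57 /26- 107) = 2725 /26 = 104.81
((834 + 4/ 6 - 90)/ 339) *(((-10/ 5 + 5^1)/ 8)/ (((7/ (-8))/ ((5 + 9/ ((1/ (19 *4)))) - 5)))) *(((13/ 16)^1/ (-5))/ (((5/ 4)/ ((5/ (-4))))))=-827697/ 7910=-104.64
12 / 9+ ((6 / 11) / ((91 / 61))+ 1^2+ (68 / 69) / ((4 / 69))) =59156 / 3003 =19.70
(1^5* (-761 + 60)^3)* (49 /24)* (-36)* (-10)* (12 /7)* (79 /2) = -17144376466770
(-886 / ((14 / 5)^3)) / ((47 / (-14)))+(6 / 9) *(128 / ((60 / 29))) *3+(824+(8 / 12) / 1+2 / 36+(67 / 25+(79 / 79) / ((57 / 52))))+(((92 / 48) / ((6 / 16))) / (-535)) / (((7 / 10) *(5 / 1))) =338532219374 / 351149925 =964.07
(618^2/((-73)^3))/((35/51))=-1.43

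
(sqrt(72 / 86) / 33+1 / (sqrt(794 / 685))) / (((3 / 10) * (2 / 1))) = 10 * sqrt(43) / 1419+5 * sqrt(543890) / 2382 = 1.59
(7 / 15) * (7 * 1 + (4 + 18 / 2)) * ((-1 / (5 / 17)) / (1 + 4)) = -476 / 75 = -6.35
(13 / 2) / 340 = 13 / 680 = 0.02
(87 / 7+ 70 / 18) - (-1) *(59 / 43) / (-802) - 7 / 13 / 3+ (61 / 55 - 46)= -44668097191 / 1553421870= -28.75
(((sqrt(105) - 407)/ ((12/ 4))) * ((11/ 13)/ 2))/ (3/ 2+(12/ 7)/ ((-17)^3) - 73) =153968507/ 191799543 - 378301 * sqrt(105)/ 191799543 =0.78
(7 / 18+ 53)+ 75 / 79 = 77269 / 1422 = 54.34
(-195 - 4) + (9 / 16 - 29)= -3639 / 16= -227.44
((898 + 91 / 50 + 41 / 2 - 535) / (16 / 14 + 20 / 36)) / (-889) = -86697 / 339725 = -0.26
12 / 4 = 3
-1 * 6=-6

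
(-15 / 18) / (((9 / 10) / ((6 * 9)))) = -50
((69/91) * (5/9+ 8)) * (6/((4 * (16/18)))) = 2277/208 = 10.95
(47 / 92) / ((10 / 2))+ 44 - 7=17067 / 460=37.10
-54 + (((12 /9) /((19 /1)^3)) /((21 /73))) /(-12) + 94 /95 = -53.01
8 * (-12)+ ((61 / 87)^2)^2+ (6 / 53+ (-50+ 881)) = 2232800207894 / 3036357333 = 735.35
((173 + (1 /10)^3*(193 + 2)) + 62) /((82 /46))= 1081897 /8200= 131.94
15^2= 225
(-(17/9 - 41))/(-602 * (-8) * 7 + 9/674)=21568/18590643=0.00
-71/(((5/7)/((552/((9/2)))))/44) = -8047424/15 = -536494.93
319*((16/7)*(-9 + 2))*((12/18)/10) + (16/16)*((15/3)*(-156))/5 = -7444/15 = -496.27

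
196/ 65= 3.02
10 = 10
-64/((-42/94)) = 3008/21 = 143.24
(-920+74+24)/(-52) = 411/26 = 15.81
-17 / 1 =-17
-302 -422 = -724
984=984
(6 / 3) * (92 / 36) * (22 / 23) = 44 / 9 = 4.89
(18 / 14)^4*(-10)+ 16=-27194 / 2401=-11.33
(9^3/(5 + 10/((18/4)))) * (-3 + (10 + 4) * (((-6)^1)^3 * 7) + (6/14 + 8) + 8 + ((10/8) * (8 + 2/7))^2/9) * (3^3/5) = -734090062437/63700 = -11524176.80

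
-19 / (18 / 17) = -323 / 18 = -17.94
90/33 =30/11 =2.73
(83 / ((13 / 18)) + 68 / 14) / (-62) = -5450 / 2821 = -1.93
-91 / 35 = -13 / 5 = -2.60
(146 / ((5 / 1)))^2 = 21316 / 25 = 852.64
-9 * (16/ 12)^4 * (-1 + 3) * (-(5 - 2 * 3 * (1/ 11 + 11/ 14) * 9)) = -1669120/ 693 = -2408.54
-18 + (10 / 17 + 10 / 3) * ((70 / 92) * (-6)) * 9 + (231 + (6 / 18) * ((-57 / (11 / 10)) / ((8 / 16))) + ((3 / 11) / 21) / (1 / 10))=525641 / 30107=17.46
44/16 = 11/4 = 2.75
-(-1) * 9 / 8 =9 / 8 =1.12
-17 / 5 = -3.40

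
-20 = -20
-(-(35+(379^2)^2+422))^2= -425709850058899326244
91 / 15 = 6.07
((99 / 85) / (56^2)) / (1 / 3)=297 / 266560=0.00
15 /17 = 0.88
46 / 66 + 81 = 2696 / 33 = 81.70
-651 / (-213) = 217 / 71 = 3.06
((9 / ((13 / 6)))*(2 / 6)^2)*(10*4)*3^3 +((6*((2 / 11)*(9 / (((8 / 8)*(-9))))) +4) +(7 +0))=72697 / 143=508.37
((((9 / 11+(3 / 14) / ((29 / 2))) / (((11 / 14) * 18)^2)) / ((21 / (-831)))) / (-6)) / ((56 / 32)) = 343480 / 21885633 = 0.02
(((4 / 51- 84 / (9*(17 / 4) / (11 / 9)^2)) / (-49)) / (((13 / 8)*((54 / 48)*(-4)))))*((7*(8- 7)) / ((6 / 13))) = -105824 / 780759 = -0.14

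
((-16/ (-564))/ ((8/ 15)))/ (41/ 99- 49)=-99/ 90428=-0.00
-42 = -42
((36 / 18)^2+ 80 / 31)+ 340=10744 / 31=346.58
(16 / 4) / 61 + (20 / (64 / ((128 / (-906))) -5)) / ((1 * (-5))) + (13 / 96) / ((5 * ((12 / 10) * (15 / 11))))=10965887 / 120692160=0.09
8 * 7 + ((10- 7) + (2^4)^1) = 75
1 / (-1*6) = -1 / 6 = -0.17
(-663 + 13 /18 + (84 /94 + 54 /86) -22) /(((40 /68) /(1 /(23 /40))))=-844468438 /418347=-2018.58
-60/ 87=-20/ 29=-0.69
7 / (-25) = -7 / 25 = -0.28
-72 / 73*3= -216 / 73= -2.96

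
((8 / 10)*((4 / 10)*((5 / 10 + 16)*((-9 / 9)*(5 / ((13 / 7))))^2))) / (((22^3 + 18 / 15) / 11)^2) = 0.00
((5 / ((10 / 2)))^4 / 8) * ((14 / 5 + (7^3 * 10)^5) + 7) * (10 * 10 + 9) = 258742102291893505341 / 40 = 6468552557297337633.52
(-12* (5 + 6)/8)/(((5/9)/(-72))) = 10692/5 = 2138.40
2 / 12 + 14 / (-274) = 95 / 822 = 0.12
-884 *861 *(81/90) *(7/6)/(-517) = 1545.80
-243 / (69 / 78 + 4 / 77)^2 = -108216108 / 390625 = -277.03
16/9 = 1.78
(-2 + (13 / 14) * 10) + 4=11.29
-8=-8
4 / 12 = 1 / 3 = 0.33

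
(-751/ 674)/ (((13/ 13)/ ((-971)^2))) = -708073591/ 674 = -1050554.29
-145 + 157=12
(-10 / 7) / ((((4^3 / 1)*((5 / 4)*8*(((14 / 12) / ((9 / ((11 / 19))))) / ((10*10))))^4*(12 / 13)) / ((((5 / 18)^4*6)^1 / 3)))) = -89341154296875 / 984285148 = -90767.55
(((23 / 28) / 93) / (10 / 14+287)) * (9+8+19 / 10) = 1449 / 2497360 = 0.00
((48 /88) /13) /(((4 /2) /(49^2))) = 7203 /143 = 50.37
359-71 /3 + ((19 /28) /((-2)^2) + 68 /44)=1245731 /3696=337.05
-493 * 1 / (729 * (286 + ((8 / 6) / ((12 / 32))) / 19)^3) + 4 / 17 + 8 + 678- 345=679894480133441993 / 1992450640104424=341.24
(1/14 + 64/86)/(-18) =-491/10836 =-0.05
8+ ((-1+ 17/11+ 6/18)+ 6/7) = 2249/231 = 9.74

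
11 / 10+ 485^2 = 235226.10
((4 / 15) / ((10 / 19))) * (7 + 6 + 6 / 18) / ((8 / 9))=38 / 5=7.60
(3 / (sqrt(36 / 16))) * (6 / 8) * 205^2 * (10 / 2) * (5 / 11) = 3151875 / 22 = 143267.05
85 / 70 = 1.21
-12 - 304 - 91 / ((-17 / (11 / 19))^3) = -10648531251 / 33698267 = -316.00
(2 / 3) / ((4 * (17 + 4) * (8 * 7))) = 1 / 7056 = 0.00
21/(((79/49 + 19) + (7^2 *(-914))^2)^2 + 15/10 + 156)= 33614/6439764905224642345569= 0.00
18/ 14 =9/ 7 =1.29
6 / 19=0.32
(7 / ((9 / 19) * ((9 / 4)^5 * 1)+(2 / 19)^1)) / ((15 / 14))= 1906688 / 8002335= 0.24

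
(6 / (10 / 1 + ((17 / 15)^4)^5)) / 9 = 221683782005310058593750 / 7389488136727223401307851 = 0.03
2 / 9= 0.22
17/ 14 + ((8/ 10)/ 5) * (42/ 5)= 4477/ 1750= 2.56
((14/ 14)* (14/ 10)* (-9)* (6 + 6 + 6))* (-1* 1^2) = 1134/ 5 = 226.80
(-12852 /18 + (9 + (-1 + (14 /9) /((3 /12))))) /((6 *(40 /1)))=-3149 /1080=-2.92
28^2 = 784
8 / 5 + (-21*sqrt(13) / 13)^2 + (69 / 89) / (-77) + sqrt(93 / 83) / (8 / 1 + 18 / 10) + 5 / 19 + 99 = 5*sqrt(7719) / 4067 + 1140672018 / 8463455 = 134.88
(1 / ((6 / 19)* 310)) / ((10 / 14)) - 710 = -6602867 / 9300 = -709.99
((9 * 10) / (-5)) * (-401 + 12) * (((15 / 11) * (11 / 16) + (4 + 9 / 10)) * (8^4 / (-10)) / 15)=-139517184 / 125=-1116137.47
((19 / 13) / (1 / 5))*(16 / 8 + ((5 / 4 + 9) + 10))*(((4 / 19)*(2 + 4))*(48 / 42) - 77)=-343985 / 28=-12285.18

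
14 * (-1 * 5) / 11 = -70 / 11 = -6.36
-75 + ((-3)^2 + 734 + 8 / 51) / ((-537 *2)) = -4145951 / 54774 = -75.69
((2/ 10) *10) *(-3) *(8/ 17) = -48/ 17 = -2.82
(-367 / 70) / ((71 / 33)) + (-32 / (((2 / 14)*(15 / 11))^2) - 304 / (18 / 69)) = -449761427 / 223650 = -2011.01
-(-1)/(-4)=-0.25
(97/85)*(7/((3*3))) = 679/765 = 0.89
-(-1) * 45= 45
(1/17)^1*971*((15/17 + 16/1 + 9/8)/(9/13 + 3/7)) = 917.62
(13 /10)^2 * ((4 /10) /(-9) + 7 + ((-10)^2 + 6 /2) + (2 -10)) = 193843 /1125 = 172.30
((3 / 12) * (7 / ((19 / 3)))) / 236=21 / 17936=0.00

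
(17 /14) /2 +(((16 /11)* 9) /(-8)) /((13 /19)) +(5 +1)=16879 /4004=4.22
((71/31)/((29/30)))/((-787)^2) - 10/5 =-1113623332/556812731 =-2.00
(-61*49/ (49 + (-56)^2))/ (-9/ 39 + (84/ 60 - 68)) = 61/ 4344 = 0.01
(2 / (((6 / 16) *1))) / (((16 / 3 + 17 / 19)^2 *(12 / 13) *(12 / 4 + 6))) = 0.02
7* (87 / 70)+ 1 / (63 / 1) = 5491 / 630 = 8.72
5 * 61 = 305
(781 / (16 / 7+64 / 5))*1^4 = 2485 / 48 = 51.77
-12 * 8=-96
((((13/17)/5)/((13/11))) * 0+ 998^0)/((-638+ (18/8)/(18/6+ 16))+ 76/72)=-684/435589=-0.00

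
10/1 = 10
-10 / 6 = -5 / 3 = -1.67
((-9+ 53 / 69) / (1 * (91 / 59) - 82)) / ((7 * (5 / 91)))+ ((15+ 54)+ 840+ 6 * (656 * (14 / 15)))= 1501085683 / 327543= 4582.87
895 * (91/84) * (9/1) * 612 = 5340465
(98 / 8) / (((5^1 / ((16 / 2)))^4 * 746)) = 25088 / 233125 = 0.11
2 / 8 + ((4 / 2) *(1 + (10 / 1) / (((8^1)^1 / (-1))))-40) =-161 / 4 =-40.25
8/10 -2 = -6/5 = -1.20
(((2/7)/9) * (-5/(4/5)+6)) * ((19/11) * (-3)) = 0.04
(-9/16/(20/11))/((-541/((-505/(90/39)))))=-43329/346240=-0.13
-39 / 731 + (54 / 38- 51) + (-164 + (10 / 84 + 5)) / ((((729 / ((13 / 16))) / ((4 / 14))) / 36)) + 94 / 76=-33218707667 / 661505292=-50.22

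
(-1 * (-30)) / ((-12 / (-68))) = 170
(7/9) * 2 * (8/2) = 56/9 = 6.22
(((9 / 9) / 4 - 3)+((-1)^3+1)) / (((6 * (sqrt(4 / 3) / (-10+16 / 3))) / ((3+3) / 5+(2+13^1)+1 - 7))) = 1309 * sqrt(3) / 120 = 18.89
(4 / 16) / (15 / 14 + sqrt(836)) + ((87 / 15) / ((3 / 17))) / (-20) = -80685833 / 49089300 + 98 * sqrt(209) / 163631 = -1.63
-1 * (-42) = 42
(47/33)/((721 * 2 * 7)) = 47/333102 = 0.00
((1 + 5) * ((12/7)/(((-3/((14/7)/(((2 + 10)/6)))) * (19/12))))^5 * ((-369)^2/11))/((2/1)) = -104083089260544/457773754823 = -227.37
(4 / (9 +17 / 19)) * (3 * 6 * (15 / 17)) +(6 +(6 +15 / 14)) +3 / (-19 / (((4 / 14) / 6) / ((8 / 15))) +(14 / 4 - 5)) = 466917711 / 23971598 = 19.48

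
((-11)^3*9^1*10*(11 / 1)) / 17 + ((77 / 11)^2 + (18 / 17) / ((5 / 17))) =-6583979 / 85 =-77458.58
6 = 6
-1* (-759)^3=437245479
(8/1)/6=4/3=1.33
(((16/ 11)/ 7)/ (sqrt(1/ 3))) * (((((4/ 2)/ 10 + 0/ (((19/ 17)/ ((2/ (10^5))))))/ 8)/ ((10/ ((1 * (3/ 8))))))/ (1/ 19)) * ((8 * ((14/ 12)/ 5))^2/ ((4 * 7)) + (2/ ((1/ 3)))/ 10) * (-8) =-3097 * sqrt(3)/ 144375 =-0.04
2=2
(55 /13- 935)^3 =-1771561000000 /2197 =-806354574.42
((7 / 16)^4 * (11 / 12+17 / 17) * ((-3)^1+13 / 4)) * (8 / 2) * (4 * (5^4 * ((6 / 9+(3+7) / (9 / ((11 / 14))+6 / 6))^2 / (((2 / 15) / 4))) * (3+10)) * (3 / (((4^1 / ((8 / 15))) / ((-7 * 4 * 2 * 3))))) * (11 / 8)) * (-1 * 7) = 95636501.30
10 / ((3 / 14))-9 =113 / 3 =37.67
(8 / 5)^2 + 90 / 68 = 3.88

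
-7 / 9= -0.78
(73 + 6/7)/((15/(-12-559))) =-295207/105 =-2811.50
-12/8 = -3/2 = -1.50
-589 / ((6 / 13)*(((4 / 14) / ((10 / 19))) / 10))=-70525 / 3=-23508.33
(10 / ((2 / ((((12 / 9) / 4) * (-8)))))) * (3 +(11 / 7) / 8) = -895 / 21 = -42.62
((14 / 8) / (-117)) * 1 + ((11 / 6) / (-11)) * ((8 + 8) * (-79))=98585 / 468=210.65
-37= -37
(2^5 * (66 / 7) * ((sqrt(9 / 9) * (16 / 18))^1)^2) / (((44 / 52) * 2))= 26624 / 189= 140.87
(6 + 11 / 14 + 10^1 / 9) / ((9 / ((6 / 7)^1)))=995 / 1323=0.75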